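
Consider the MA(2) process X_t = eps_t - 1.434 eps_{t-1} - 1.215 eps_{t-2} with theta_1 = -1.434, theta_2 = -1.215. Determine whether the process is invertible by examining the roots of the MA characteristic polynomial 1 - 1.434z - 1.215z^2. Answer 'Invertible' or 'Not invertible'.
\text{Not invertible}

The MA(q) characteristic polynomial is P(z) = 1 - 1.434z - 1.215z^2.
Invertibility requires all roots to lie outside the unit circle, i.e. |z| > 1 for every root.
Set 1 + (-1.434) z + (-1.215) z^2 = 0, i.e. a z^2 + b z + c = 0 with a = -1.215, b = -1.434, c = 1.
Discriminant D = b^2 - 4ac = (-1.434)^2 - 4*(-1.215)*1 = 2.056356 - (-4.86) = 6.916356.
D >= 0, so the roots are real: z = (-b +/- sqrt(D)) / (2a) = (1.434 +/- 2.629897) / (-2.43).
  z_1 = (1.434 + 2.629897) / (-2.43) = -1.6724,   |z_1| = 1.6724.
  z_2 = (1.434 - 2.629897) / (-2.43) = 0.4921,   |z_2| = 0.4921.
Moduli of all roots: 1.6724, 0.4921.
All moduli strictly greater than 1? No.
Verdict: Not invertible.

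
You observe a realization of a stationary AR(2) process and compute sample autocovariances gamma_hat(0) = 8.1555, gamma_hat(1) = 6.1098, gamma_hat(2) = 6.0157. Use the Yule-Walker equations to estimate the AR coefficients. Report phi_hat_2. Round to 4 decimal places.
\hat\phi_{2} = 0.4020

The Yule-Walker equations for an AR(p) process read, in matrix form,
  Gamma_p phi = r_p,   with   (Gamma_p)_{ij} = gamma(|i - j|),
                       (r_p)_i = gamma(i),   i,j = 1..p.
Substitute the sample gammas (Toeplitz matrix and right-hand side of size 2):
  Gamma_p = [[8.1555, 6.1098], [6.1098, 8.1555]]
  r_p     = [6.1098, 6.0157]
Written out:
  8.1555 phi_1 + 6.1098 phi_2 = 6.1098
  6.1098 phi_1 + 8.1555 phi_2 = 6.0157
Solve by Cramer's rule:
  det = gamma(0)^2 - gamma(1)^2 = (8.1555)^2 - (6.1098)^2 = 66.51218025 - 37.32965604 = 29.18252421
  phi_hat_1 = [gamma(1) gamma(0) - gamma(1) gamma(2)] / det = [(6.1098)(8.1555) - (6.1098)(6.0157)] / 29.18252421 = 13.07375004 / 29.18252421 = 0.448
  phi_hat_2 = [gamma(0) gamma(2) - gamma(1)^2] / det = [(8.1555)(6.0157) - (6.1098)^2] / 29.18252421 = 11.73138531 / 29.18252421 = 0.402
So phi_hat = [0.4480, 0.4020].
Therefore phi_hat_2 = 0.4020.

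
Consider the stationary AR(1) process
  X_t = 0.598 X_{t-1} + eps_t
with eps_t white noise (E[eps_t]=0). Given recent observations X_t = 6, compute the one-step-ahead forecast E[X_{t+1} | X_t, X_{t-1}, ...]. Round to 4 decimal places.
E[X_{t+1} \mid \mathcal F_t] = 3.5880

For an AR(p) model X_t = c + sum_i phi_i X_{t-i} + eps_t, the
one-step-ahead conditional mean is
  E[X_{t+1} | X_t, ...] = c + sum_i phi_i X_{t+1-i}.
Substitute known values:
  E[X_{t+1} | ...] = (0.598) * (6)
                   = 3.5880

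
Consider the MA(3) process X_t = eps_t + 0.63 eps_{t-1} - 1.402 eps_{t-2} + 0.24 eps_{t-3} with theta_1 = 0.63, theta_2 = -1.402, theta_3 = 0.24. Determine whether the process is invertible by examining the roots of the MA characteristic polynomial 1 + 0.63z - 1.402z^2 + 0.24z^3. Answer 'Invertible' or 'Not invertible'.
\text{Not invertible}

The MA(q) characteristic polynomial is P(z) = 1 + 0.63z - 1.402z^2 + 0.24z^3.
Invertibility requires all roots to lie outside the unit circle, i.e. |z| > 1 for every root.
Degree 3: look for a simple real root z0 first, then factor out (1 - z/z0) and solve the remaining quadratic.
Testing z0 = -0.625: P(-0.625) = 1 + (0.63)(-0.625) + (-1.402)(-0.625)^2 + (0.24)(-0.625)^3
  = 1 + (-0.39375) + (-0.547656) + (-0.058594) = 0.  So z_0 = -0.625 is a root, |z_0| = 0.625.
Divide out the factor (1 + 1.6 z) = (1 - z/z0) (since 1/z0 = -1.6):
  P(z) = (1 + 1.6 z)(1 + (-0.97) z + (0.15) z^2)
  [check: z-coef -0.97 - (-1.6) = 0.63; z^2-coef 0.15 - (-1.6)(-0.97) = -1.402; z^3-coef -(-1.6)(0.15) = 0.24.]
Remaining roots from the quadratic factor 1 + (-0.97) z + (0.15) z^2:
  Set 1 + (-0.97) z + (0.15) z^2 = 0, i.e. a z^2 + b z + c = 0 with a = 0.15, b = -0.97, c = 1.
  Discriminant D = b^2 - 4ac = (-0.97)^2 - 4*(0.15)*1 = 0.9409 - (0.6) = 0.3409.
  D >= 0, so the roots are real: z = (-b +/- sqrt(D)) / (2a) = (0.97 +/- 0.583866) / (0.3).
    z_1 = (0.97 + 0.583866) / (0.3) = 5.1796,   |z_1| = 5.1796.
    z_2 = (0.97 - 0.583866) / (0.3) = 1.2871,   |z_2| = 1.2871.
Moduli of all roots: 0.6250, 5.1796, 1.2871.
All moduli strictly greater than 1? No.
Verdict: Not invertible.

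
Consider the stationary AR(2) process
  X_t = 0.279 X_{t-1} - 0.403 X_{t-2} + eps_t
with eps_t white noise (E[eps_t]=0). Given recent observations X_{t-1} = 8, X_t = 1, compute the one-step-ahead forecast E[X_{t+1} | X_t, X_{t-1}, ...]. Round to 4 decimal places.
E[X_{t+1} \mid \mathcal F_t] = -2.9450

For an AR(p) model X_t = c + sum_i phi_i X_{t-i} + eps_t, the
one-step-ahead conditional mean is
  E[X_{t+1} | X_t, ...] = c + sum_i phi_i X_{t+1-i}.
Substitute known values:
  E[X_{t+1} | ...] = (0.279) * (1) + (-0.403) * (8)
                   = -2.9450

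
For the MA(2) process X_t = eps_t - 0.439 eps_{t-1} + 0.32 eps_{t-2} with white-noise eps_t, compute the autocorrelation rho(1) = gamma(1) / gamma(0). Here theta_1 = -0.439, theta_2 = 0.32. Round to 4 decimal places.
\rho(1) = -0.4474

For an MA(q) process with theta_0 = 1, the autocovariance is
  gamma(k) = sigma^2 * sum_{i=0..q-k} theta_i * theta_{i+k},
and rho(k) = gamma(k) / gamma(0). Sigma^2 cancels.
  numerator   = (1)*(-0.439) + (-0.439)*(0.32) = -0.57948.
  denominator = (1)^2 + (-0.439)^2 + (0.32)^2 = 1.295121.
  rho(1) = -0.57948 / 1.295121 = -0.4474.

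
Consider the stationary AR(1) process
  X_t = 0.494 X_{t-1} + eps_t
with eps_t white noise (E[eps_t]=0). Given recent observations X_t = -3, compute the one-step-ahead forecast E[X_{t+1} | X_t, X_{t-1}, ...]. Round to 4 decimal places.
E[X_{t+1} \mid \mathcal F_t] = -1.4820

For an AR(p) model X_t = c + sum_i phi_i X_{t-i} + eps_t, the
one-step-ahead conditional mean is
  E[X_{t+1} | X_t, ...] = c + sum_i phi_i X_{t+1-i}.
Substitute known values:
  E[X_{t+1} | ...] = (0.494) * (-3)
                   = -1.4820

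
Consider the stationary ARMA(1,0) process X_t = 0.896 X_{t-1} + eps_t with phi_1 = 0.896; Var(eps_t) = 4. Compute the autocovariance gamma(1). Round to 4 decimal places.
\gamma(1) = 18.1759

Multiply the model equation by X_{t-k} and take expectations. With theta_0 = psi_0 = 1 and psi_j the MA(infinity) weights, this gives
  gamma(k) - sum_i phi_i gamma(k-i) = c_k,
  c_k = sigma^2 * sum_{j=k..q} theta_j psi_{j-k}   (c_k = 0 for k > q),
using gamma(-m) = gamma(m).
Pure AR (q = 0): c_0 = sigma^2 = 4, c_k = 0 for k >= 1.
Equations for k = 0 and k = 1 (AR order 1):
  gamma(0) = phi_1 gamma(1) + c_0
  gamma(1) = phi_1 gamma(0) + c_1
Substituting the second into the first: gamma(0) (1 - phi_1^2) = c_0 + phi_1 c_1, so
  gamma(0) = c_0 / (1 - phi_1^2) = 4 / (1 - (0.896)^2) = 4 / 0.197184 = 20.285622.
  gamma(1) = phi_1 gamma(0) = (0.896)(20.285622) = 18.175917.
Therefore gamma(1) = 18.1759 (to 4 decimal places).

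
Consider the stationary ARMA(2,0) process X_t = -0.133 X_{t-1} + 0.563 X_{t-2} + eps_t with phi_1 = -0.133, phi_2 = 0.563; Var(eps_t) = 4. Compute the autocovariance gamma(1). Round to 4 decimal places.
\gamma(1) = -1.9643

Multiply the model equation by X_{t-k} and take expectations. With theta_0 = psi_0 = 1 and psi_j the MA(infinity) weights, this gives
  gamma(k) - sum_i phi_i gamma(k-i) = c_k,
  c_k = sigma^2 * sum_{j=k..q} theta_j psi_{j-k}   (c_k = 0 for k > q),
using gamma(-m) = gamma(m).
Pure AR (q = 0): c_0 = sigma^2 = 4, c_k = 0 for k >= 1.
Equations for k = 0, 1, 2 (AR order 2, c_2 = 0):
  (E0) gamma(0) = phi_1 gamma(1) + phi_2 gamma(2) + c_0
  (E1) gamma(1) = phi_1 gamma(0) + phi_2 gamma(1) + c_1
  (E2) gamma(2) = phi_1 gamma(1) + phi_2 gamma(0)
From (E1): gamma(1) = A gamma(0) + B with
  A = phi_1 / (1 - phi_2) = -0.133 / 0.437 = -0.304348,   B = c_1 / (1 - phi_2) = 0 / 0.437 = 0.
Insert (E2) into (E0): gamma(0) (1 - phi_2^2) = phi_1 (1 + phi_2) gamma(1) + c_0.
  phi_1 (1 + phi_2) = (-0.133)(1.563) = -0.207879,   1 - phi_2^2 = 0.683031.
Replace gamma(1) by A gamma(0) + B and collect gamma(0):
  gamma(0) [0.683031 - (-0.207879)(-0.304348)] = c_0 = 4
  gamma(0) * 0.619763 = 4
  gamma(0) = 4 / 0.619763 = 6.454075.
  gamma(1) = A gamma(0) = (-0.304348)(6.454075) = -1.964284.
Therefore gamma(1) = -1.9643 (to 4 decimal places).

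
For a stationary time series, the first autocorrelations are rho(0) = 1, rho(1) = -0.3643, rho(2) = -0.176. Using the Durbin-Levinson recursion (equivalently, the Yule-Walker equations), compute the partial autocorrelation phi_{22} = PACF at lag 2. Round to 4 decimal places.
\phi_{22} = -0.3560

The PACF at lag k is phi_{kk}, the last component of the solution
to the Yule-Walker system G_k phi = r_k where
  (G_k)_{ij} = rho(|i - j|), (r_k)_i = rho(i), i,j = 1..k.
Equivalently, Durbin-Levinson gives phi_{kk} iteratively:
  phi_{11} = rho(1)
  phi_{kk} = [rho(k) - sum_{j=1..k-1} phi_{k-1,j} rho(k-j)]
            / [1 - sum_{j=1..k-1} phi_{k-1,j} rho(j)],
  phi_{k,j} = phi_{k-1,j} - phi_{kk} phi_{k-1,k-j},  j = 1..k-1.
Step k = 1:
  phi_11 = rho(1) = -0.3643.
Step k = 2:
  phi_22 = [rho(2) - phi_11 rho(1)] / [1 - phi_11 rho(1)] = [-0.176 - (-0.3643)(-0.3643)] / [1 - (-0.3643)(-0.3643)]
         = -0.30871449 / 0.86728551 = -0.356.
Therefore phi_{22} = -0.3560.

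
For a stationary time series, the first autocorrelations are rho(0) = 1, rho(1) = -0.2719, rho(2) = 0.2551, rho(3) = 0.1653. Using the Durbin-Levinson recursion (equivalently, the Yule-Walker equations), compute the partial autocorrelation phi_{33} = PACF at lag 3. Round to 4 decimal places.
\phi_{33} = 0.3080

The PACF at lag k is phi_{kk}, the last component of the solution
to the Yule-Walker system G_k phi = r_k where
  (G_k)_{ij} = rho(|i - j|), (r_k)_i = rho(i), i,j = 1..k.
Equivalently, Durbin-Levinson gives phi_{kk} iteratively:
  phi_{11} = rho(1)
  phi_{kk} = [rho(k) - sum_{j=1..k-1} phi_{k-1,j} rho(k-j)]
            / [1 - sum_{j=1..k-1} phi_{k-1,j} rho(j)],
  phi_{k,j} = phi_{k-1,j} - phi_{kk} phi_{k-1,k-j},  j = 1..k-1.
Step k = 1:
  phi_11 = rho(1) = -0.2719.
Step k = 2:
  phi_22 = [rho(2) - phi_11 rho(1)] / [1 - phi_11 rho(1)] = [0.2551 - (-0.2719)(-0.2719)] / [1 - (-0.2719)(-0.2719)]
         = 0.18117039 / 0.92607039 = 0.195633.
  Update: phi_21 = phi_11 - phi_22 phi_11 = -0.2719 - (0.195633)(-0.2719) = -0.218707.
Step k = 3:
  phi_33 = [rho(3) - phi_21 rho(2) - phi_22 rho(1)] / [1 - phi_21 rho(1) - phi_22 rho(2)]
    numerator   = 0.1653 - (-0.218707)(0.2551) - (0.195633)(-0.2719) = 0.27428497
    denominator = 1 - (-0.218707)(-0.2719) - (0.195633)(0.2551) = 0.89062739
  phi_33 = 0.27428497 / 0.89062739 = 0.308.
Therefore phi_{33} = 0.3080.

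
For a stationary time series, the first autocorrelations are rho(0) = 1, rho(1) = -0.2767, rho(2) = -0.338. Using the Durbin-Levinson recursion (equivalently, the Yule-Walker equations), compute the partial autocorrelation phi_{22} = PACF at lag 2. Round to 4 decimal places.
\phi_{22} = -0.4489

The PACF at lag k is phi_{kk}, the last component of the solution
to the Yule-Walker system G_k phi = r_k where
  (G_k)_{ij} = rho(|i - j|), (r_k)_i = rho(i), i,j = 1..k.
Equivalently, Durbin-Levinson gives phi_{kk} iteratively:
  phi_{11} = rho(1)
  phi_{kk} = [rho(k) - sum_{j=1..k-1} phi_{k-1,j} rho(k-j)]
            / [1 - sum_{j=1..k-1} phi_{k-1,j} rho(j)],
  phi_{k,j} = phi_{k-1,j} - phi_{kk} phi_{k-1,k-j},  j = 1..k-1.
Step k = 1:
  phi_11 = rho(1) = -0.2767.
Step k = 2:
  phi_22 = [rho(2) - phi_11 rho(1)] / [1 - phi_11 rho(1)] = [-0.338 - (-0.2767)(-0.2767)] / [1 - (-0.2767)(-0.2767)]
         = -0.41456289 / 0.92343711 = -0.4489.
Therefore phi_{22} = -0.4489.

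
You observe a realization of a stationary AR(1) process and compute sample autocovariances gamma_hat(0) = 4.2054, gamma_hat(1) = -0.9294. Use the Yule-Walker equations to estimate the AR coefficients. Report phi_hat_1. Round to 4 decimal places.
\hat\phi_{1} = -0.2210

The Yule-Walker equations for an AR(p) process read, in matrix form,
  Gamma_p phi = r_p,   with   (Gamma_p)_{ij} = gamma(|i - j|),
                       (r_p)_i = gamma(i),   i,j = 1..p.
Substitute the sample gammas (Toeplitz matrix and right-hand side of size 1):
  Gamma_p = [[4.2054]]
  r_p     = [-0.9294]
With p = 1 this is the single equation gamma(0) phi_1 = gamma(1):
  phi_hat_1 = gamma(1) / gamma(0) = -0.9294 / 4.2054 = -0.2210.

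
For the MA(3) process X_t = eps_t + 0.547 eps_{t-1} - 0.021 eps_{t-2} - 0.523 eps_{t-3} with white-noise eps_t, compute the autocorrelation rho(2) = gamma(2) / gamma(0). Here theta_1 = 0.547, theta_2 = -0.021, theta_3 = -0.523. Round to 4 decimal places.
\rho(2) = -0.1952

For an MA(q) process with theta_0 = 1, the autocovariance is
  gamma(k) = sigma^2 * sum_{i=0..q-k} theta_i * theta_{i+k},
and rho(k) = gamma(k) / gamma(0). Sigma^2 cancels.
  numerator   = (1)*(-0.021) + (0.547)*(-0.523) = -0.307081.
  denominator = (1)^2 + (0.547)^2 + (-0.021)^2 + (-0.523)^2 = 1.573179.
  rho(2) = -0.307081 / 1.573179 = -0.1952.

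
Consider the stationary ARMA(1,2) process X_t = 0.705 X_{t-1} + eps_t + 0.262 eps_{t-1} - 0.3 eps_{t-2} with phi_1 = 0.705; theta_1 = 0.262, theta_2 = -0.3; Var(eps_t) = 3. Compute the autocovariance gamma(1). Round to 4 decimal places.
\gamma(1) = 4.6212

Multiply the model equation by X_{t-k} and take expectations. With theta_0 = psi_0 = 1 and psi_j the MA(infinity) weights, this gives
  gamma(k) - sum_i phi_i gamma(k-i) = c_k,
  c_k = sigma^2 * sum_{j=k..q} theta_j psi_{j-k}   (c_k = 0 for k > q),
using gamma(-m) = gamma(m).
psi-weights needed (psi_j = theta_j + sum_i phi_i psi_{j-i}):
  psi_1 = theta_1 + phi_1 = 0.262 + (0.705) = 0.967
  psi_2 = theta_2 + phi_1 psi_1 = -0.3 + (0.705)(0.967) = 0.381735
Right-hand sides:
  c_0 = sigma^2 (1 + theta_1 psi_1 + theta_2 psi_2) = 3 * (1 + (0.262)(0.967) + (-0.3)(0.381735)) = 3 * 1.138834 = 3.416501
  c_1 = sigma^2 (theta_1 + theta_2 psi_1) = 3 * (0.262 + (-0.3)(0.967)) = -0.0843
  c_2 = sigma^2 theta_2 = 3 * (-0.3) = -0.9
Equations for k = 0 and k = 1 (AR order 1):
  gamma(0) = phi_1 gamma(1) + c_0
  gamma(1) = phi_1 gamma(0) + c_1
Substituting the second into the first: gamma(0) (1 - phi_1^2) = c_0 + phi_1 c_1, so
  gamma(0) = (c_0 + phi_1 c_1) / (1 - phi_1^2) = (3.416501 + (0.705)(-0.0843)) / (1 - (0.705)^2) = 3.357069 / 0.502975 = 6.674425.
  gamma(1) = phi_1 gamma(0) + c_1 = (0.705)(6.674425) + (-0.0843) = 4.62117.
Therefore gamma(1) = 4.6212 (to 4 decimal places).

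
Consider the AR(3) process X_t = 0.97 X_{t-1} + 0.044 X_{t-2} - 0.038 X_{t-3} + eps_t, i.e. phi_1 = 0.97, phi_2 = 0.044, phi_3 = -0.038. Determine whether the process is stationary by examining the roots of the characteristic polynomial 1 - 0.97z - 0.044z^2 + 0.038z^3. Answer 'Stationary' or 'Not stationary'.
\text{Stationary}

The AR(p) characteristic polynomial is P(z) = 1 - 0.97z - 0.044z^2 + 0.038z^3.
Stationarity requires all roots to lie outside the unit circle, i.e. |z| > 1 for every root.
Degree 3: look for a simple real root z0 first, then factor out (1 - z/z0) and solve the remaining quadratic.
Testing z0 = -5: P(-5) = 1 + (-0.97)(-5) + (-0.044)(-5)^2 + (0.038)(-5)^3
  = 1 + (4.85) + (-1.1) + (-4.75) = 0.  So z_0 = -5 is a root, |z_0| = 5.
Divide out the factor (1 + 0.2 z) = (1 - z/z0) (since 1/z0 = -0.2):
  P(z) = (1 + 0.2 z)(1 + (-1.17) z + (0.19) z^2)
  [check: z-coef -1.17 - (-0.2) = -0.97; z^2-coef 0.19 - (-0.2)(-1.17) = -0.044; z^3-coef -(-0.2)(0.19) = 0.038.]
Remaining roots from the quadratic factor 1 + (-1.17) z + (0.19) z^2:
  Set 1 + (-1.17) z + (0.19) z^2 = 0, i.e. a z^2 + b z + c = 0 with a = 0.19, b = -1.17, c = 1.
  Discriminant D = b^2 - 4ac = (-1.17)^2 - 4*(0.19)*1 = 1.3689 - (0.76) = 0.6089.
  D >= 0, so the roots are real: z = (-b +/- sqrt(D)) / (2a) = (1.17 +/- 0.78032) / (0.38).
    z_1 = (1.17 + 0.78032) / (0.38) = 5.1324,   |z_1| = 5.1324.
    z_2 = (1.17 - 0.78032) / (0.38) = 1.0255,   |z_2| = 1.0255.
Moduli of all roots: 5.0000, 5.1324, 1.0255.
All moduli strictly greater than 1? Yes.
Verdict: Stationary.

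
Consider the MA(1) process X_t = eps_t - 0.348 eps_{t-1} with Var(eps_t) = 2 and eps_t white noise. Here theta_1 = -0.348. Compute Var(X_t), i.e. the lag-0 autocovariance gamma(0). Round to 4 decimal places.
\gamma(0) = 2.2422

For an MA(q) process X_t = eps_t + sum_i theta_i eps_{t-i} with
Var(eps_t) = sigma^2, the variance is
  gamma(0) = sigma^2 * (1 + sum_i theta_i^2).
  sum_i theta_i^2 = (-0.348)^2 = 0.121104.
  gamma(0) = 2 * (1 + 0.121104) = 2 * 1.121104 = 2.242208, which rounds to 2.2422.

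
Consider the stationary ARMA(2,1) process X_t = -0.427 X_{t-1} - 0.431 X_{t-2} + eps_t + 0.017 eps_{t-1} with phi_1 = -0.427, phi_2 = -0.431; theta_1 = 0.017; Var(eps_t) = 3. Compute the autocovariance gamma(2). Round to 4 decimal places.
\gamma(2) = -1.2310

Multiply the model equation by X_{t-k} and take expectations. With theta_0 = psi_0 = 1 and psi_j the MA(infinity) weights, this gives
  gamma(k) - sum_i phi_i gamma(k-i) = c_k,
  c_k = sigma^2 * sum_{j=k..q} theta_j psi_{j-k}   (c_k = 0 for k > q),
using gamma(-m) = gamma(m).
psi-weights needed (psi_j = theta_j + sum_i phi_i psi_{j-i}):
  psi_1 = theta_1 + phi_1 = 0.017 + (-0.427) = -0.41
Right-hand sides:
  c_0 = sigma^2 (1 + theta_1 psi_1) = 3 * (1 + (0.017)(-0.41)) = 3 * 0.99303 = 2.97909
  c_1 = sigma^2 theta_1 = 3 * (0.017) = 0.051
  c_2 = 0
Equations for k = 0, 1, 2 (AR order 2, c_2 = 0):
  (E0) gamma(0) = phi_1 gamma(1) + phi_2 gamma(2) + c_0
  (E1) gamma(1) = phi_1 gamma(0) + phi_2 gamma(1) + c_1
  (E2) gamma(2) = phi_1 gamma(1) + phi_2 gamma(0)
From (E1): gamma(1) = A gamma(0) + B with
  A = phi_1 / (1 - phi_2) = -0.427 / 1.431 = -0.298393,   B = c_1 / (1 - phi_2) = 0.051 / 1.431 = 0.035639.
Insert (E2) into (E0): gamma(0) (1 - phi_2^2) = phi_1 (1 + phi_2) gamma(1) + c_0.
  phi_1 (1 + phi_2) = (-0.427)(0.569) = -0.242963,   1 - phi_2^2 = 0.814239.
Replace gamma(1) by A gamma(0) + B and collect gamma(0):
  gamma(0) [0.814239 - (-0.242963)(-0.298393)] = (-0.242963)(0.035639) + 2.97909
  gamma(0) * 0.741741 = 2.970431
  gamma(0) = 2.970431 / 0.741741 = 4.004676.
  gamma(1) = A gamma(0) + B = (-0.298393)(4.004676) + (0.035639) = -1.159327.
  gamma(2) = phi_1 gamma(1) + phi_2 gamma(0) = (-0.427)(-1.159327) + (-0.431)(4.004676) = -1.230983.
Therefore gamma(2) = -1.2310 (to 4 decimal places).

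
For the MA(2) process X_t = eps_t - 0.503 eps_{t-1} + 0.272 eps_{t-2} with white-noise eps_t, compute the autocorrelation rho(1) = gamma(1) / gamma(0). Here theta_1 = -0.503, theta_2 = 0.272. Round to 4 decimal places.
\rho(1) = -0.4822

For an MA(q) process with theta_0 = 1, the autocovariance is
  gamma(k) = sigma^2 * sum_{i=0..q-k} theta_i * theta_{i+k},
and rho(k) = gamma(k) / gamma(0). Sigma^2 cancels.
  numerator   = (1)*(-0.503) + (-0.503)*(0.272) = -0.639816.
  denominator = (1)^2 + (-0.503)^2 + (0.272)^2 = 1.326993.
  rho(1) = -0.639816 / 1.326993 = -0.4822.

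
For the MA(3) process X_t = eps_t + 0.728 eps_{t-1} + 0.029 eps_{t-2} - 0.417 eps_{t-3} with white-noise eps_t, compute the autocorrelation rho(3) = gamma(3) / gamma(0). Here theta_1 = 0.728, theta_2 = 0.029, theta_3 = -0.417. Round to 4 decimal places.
\rho(3) = -0.2446

For an MA(q) process with theta_0 = 1, the autocovariance is
  gamma(k) = sigma^2 * sum_{i=0..q-k} theta_i * theta_{i+k},
and rho(k) = gamma(k) / gamma(0). Sigma^2 cancels.
  numerator   = (1)*(-0.417) = -0.417.
  denominator = (1)^2 + (0.728)^2 + (0.029)^2 + (-0.417)^2 = 1.704714.
  rho(3) = -0.417 / 1.704714 = -0.2446.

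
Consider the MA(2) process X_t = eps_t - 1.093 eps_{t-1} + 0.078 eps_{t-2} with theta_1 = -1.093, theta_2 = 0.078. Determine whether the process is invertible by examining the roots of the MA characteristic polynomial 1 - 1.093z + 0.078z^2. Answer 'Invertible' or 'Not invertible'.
\text{Not invertible}

The MA(q) characteristic polynomial is P(z) = 1 - 1.093z + 0.078z^2.
Invertibility requires all roots to lie outside the unit circle, i.e. |z| > 1 for every root.
Set 1 + (-1.093) z + (0.078) z^2 = 0, i.e. a z^2 + b z + c = 0 with a = 0.078, b = -1.093, c = 1.
Discriminant D = b^2 - 4ac = (-1.093)^2 - 4*(0.078)*1 = 1.194649 - (0.312) = 0.882649.
D >= 0, so the roots are real: z = (-b +/- sqrt(D)) / (2a) = (1.093 +/- 0.939494) / (0.156).
  z_1 = (1.093 + 0.939494) / (0.156) = 13.0288,   |z_1| = 13.0288.
  z_2 = (1.093 - 0.939494) / (0.156) = 0.984,   |z_2| = 0.984.
Moduli of all roots: 13.0288, 0.9840.
All moduli strictly greater than 1? No.
Verdict: Not invertible.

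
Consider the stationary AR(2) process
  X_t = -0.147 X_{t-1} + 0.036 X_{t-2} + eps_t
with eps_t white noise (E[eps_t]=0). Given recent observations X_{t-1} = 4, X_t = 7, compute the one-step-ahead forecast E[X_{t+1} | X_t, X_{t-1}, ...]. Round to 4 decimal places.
E[X_{t+1} \mid \mathcal F_t] = -0.8850

For an AR(p) model X_t = c + sum_i phi_i X_{t-i} + eps_t, the
one-step-ahead conditional mean is
  E[X_{t+1} | X_t, ...] = c + sum_i phi_i X_{t+1-i}.
Substitute known values:
  E[X_{t+1} | ...] = (-0.147) * (7) + (0.036) * (4)
                   = -0.8850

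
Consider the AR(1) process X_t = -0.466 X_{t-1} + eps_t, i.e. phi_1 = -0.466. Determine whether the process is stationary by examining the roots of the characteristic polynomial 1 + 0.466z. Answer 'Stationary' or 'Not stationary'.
\text{Stationary}

The AR(p) characteristic polynomial is P(z) = 1 + 0.466z.
Stationarity requires all roots to lie outside the unit circle, i.e. |z| > 1 for every root.
This is linear in z: 1 + (0.466) z = 0  =>  z = -1/(0.466) = -2.145923,  |z| = 2.145923.
Moduli of all roots: 2.1459.
All moduli strictly greater than 1? Yes.
Verdict: Stationary.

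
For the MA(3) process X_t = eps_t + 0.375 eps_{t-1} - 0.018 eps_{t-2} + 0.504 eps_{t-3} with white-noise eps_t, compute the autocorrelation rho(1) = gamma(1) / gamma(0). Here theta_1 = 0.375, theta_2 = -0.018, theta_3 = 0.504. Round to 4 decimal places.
\rho(1) = 0.2575

For an MA(q) process with theta_0 = 1, the autocovariance is
  gamma(k) = sigma^2 * sum_{i=0..q-k} theta_i * theta_{i+k},
and rho(k) = gamma(k) / gamma(0). Sigma^2 cancels.
  numerator   = (1)*(0.375) + (0.375)*(-0.018) + (-0.018)*(0.504) = 0.359178.
  denominator = (1)^2 + (0.375)^2 + (-0.018)^2 + (0.504)^2 = 1.394965.
  rho(1) = 0.359178 / 1.394965 = 0.2575.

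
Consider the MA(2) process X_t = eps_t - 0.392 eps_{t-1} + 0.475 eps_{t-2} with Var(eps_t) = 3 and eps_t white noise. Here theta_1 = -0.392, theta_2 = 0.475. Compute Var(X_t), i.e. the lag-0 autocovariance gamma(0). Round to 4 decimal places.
\gamma(0) = 4.1379

For an MA(q) process X_t = eps_t + sum_i theta_i eps_{t-i} with
Var(eps_t) = sigma^2, the variance is
  gamma(0) = sigma^2 * (1 + sum_i theta_i^2).
  sum_i theta_i^2 = (-0.392)^2 + (0.475)^2 = 0.153664 + 0.225625 = 0.379289.
  gamma(0) = 3 * (1 + 0.379289) = 3 * 1.379289 = 4.137867, which rounds to 4.1379.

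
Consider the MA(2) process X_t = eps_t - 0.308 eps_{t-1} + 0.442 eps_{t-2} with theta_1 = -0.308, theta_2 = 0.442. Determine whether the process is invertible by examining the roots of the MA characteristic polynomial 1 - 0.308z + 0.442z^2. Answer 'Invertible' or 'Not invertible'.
\text{Invertible}

The MA(q) characteristic polynomial is P(z) = 1 - 0.308z + 0.442z^2.
Invertibility requires all roots to lie outside the unit circle, i.e. |z| > 1 for every root.
Set 1 + (-0.308) z + (0.442) z^2 = 0, i.e. a z^2 + b z + c = 0 with a = 0.442, b = -0.308, c = 1.
Discriminant D = b^2 - 4ac = (-0.308)^2 - 4*(0.442)*1 = 0.094864 - (1.768) = -1.673136.
D < 0, so the roots are the complex-conjugate pair z = (-b +/- i sqrt(-D)) / (2a) = 0.3484 +/- 1.4632i.
For a conjugate pair |z|^2 = z * conj(z) = (product of roots) = c/a = 1/(0.442) = 2.262443, so |z| = sqrt(2.262443) = 1.5041 for both roots.
Moduli of all roots: 1.5041, 1.5041.
All moduli strictly greater than 1? Yes.
Verdict: Invertible.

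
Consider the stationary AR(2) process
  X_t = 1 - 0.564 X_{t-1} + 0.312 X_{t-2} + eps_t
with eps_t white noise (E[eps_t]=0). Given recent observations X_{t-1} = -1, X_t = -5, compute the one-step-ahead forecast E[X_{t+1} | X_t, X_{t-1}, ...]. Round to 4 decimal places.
E[X_{t+1} \mid \mathcal F_t] = 3.5080

For an AR(p) model X_t = c + sum_i phi_i X_{t-i} + eps_t, the
one-step-ahead conditional mean is
  E[X_{t+1} | X_t, ...] = c + sum_i phi_i X_{t+1-i}.
Substitute known values:
  E[X_{t+1} | ...] = 1 + (-0.564) * (-5) + (0.312) * (-1)
                   = 3.5080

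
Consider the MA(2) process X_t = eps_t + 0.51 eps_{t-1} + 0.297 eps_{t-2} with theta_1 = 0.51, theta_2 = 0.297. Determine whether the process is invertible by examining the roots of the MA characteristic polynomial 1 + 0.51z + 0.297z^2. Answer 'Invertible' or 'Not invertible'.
\text{Invertible}

The MA(q) characteristic polynomial is P(z) = 1 + 0.51z + 0.297z^2.
Invertibility requires all roots to lie outside the unit circle, i.e. |z| > 1 for every root.
Set 1 + (0.51) z + (0.297) z^2 = 0, i.e. a z^2 + b z + c = 0 with a = 0.297, b = 0.51, c = 1.
Discriminant D = b^2 - 4ac = (0.51)^2 - 4*(0.297)*1 = 0.2601 - (1.188) = -0.9279.
D < 0, so the roots are the complex-conjugate pair z = (-b +/- i sqrt(-D)) / (2a) = -0.8586 +/- 1.6217i.
For a conjugate pair |z|^2 = z * conj(z) = (product of roots) = c/a = 1/(0.297) = 3.367003, so |z| = sqrt(3.367003) = 1.8349 for both roots.
Moduli of all roots: 1.8349, 1.8349.
All moduli strictly greater than 1? Yes.
Verdict: Invertible.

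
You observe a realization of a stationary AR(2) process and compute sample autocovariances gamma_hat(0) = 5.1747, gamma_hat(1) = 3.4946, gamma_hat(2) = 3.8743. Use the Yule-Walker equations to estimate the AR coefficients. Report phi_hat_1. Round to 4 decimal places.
\hat\phi_{1} = 0.3120

The Yule-Walker equations for an AR(p) process read, in matrix form,
  Gamma_p phi = r_p,   with   (Gamma_p)_{ij} = gamma(|i - j|),
                       (r_p)_i = gamma(i),   i,j = 1..p.
Substitute the sample gammas (Toeplitz matrix and right-hand side of size 2):
  Gamma_p = [[5.1747, 3.4946], [3.4946, 5.1747]]
  r_p     = [3.4946, 3.8743]
Written out:
  5.1747 phi_1 + 3.4946 phi_2 = 3.4946
  3.4946 phi_1 + 5.1747 phi_2 = 3.8743
Solve by Cramer's rule:
  det = gamma(0)^2 - gamma(1)^2 = (5.1747)^2 - (3.4946)^2 = 26.77752009 - 12.21222916 = 14.56529093
  phi_hat_1 = [gamma(1) gamma(0) - gamma(1) gamma(2)] / det = [(3.4946)(5.1747) - (3.4946)(3.8743)] / 14.56529093 = 4.54437784 / 14.56529093 = 0.312
  phi_hat_2 = [gamma(0) gamma(2) - gamma(1)^2] / det = [(5.1747)(3.8743) - (3.4946)^2] / 14.56529093 = 7.83611105 / 14.56529093 = 0.538
So phi_hat = [0.3120, 0.5380].
Therefore phi_hat_1 = 0.3120.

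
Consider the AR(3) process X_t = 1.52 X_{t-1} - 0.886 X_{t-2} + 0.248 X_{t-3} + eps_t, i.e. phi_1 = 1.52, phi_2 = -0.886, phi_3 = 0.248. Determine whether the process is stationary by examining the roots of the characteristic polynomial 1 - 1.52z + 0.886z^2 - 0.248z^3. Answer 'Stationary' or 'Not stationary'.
\text{Stationary}

The AR(p) characteristic polynomial is P(z) = 1 - 1.52z + 0.886z^2 - 0.248z^3.
Stationarity requires all roots to lie outside the unit circle, i.e. |z| > 1 for every root.
Degree 3: look for a simple real root z0 first, then factor out (1 - z/z0) and solve the remaining quadratic.
Testing z0 = 1.25: P(1.25) = 1 + (-1.52)(1.25) + (0.886)(1.25)^2 + (-0.248)(1.25)^3
  = 1 + (-1.9) + (1.384375) + (-0.484375) = 0.  So z_0 = 1.25 is a root, |z_0| = 1.25.
Divide out the factor (1 - 0.8 z) = (1 - z/z0) (since 1/z0 = 0.8):
  P(z) = (1 - 0.8 z)(1 + (-0.72) z + (0.31) z^2)
  [check: z-coef -0.72 - (0.8) = -1.52; z^2-coef 0.31 - (0.8)(-0.72) = 0.886; z^3-coef -(0.8)(0.31) = -0.248.]
Remaining roots from the quadratic factor 1 + (-0.72) z + (0.31) z^2:
  Set 1 + (-0.72) z + (0.31) z^2 = 0, i.e. a z^2 + b z + c = 0 with a = 0.31, b = -0.72, c = 1.
  Discriminant D = b^2 - 4ac = (-0.72)^2 - 4*(0.31)*1 = 0.5184 - (1.24) = -0.7216.
  D < 0, so the roots are the complex-conjugate pair z = (-b +/- i sqrt(-D)) / (2a) = 1.1613 +/- 1.3701i.
  For a conjugate pair |z|^2 = z * conj(z) = (product of roots) = c/a = 1/(0.31) = 3.225806, so |z| = sqrt(3.225806) = 1.7961 for both roots.
Moduli of all roots: 1.2500, 1.7961, 1.7961.
All moduli strictly greater than 1? Yes.
Verdict: Stationary.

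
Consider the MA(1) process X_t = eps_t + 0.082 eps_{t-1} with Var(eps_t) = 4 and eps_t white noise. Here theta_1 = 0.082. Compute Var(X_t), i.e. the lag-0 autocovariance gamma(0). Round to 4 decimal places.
\gamma(0) = 4.0269

For an MA(q) process X_t = eps_t + sum_i theta_i eps_{t-i} with
Var(eps_t) = sigma^2, the variance is
  gamma(0) = sigma^2 * (1 + sum_i theta_i^2).
  sum_i theta_i^2 = (0.082)^2 = 0.006724.
  gamma(0) = 4 * (1 + 0.006724) = 4 * 1.006724 = 4.026896, which rounds to 4.0269.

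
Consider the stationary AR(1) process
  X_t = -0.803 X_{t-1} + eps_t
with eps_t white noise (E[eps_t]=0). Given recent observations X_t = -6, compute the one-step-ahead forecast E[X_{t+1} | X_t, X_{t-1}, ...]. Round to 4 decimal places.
E[X_{t+1} \mid \mathcal F_t] = 4.8180

For an AR(p) model X_t = c + sum_i phi_i X_{t-i} + eps_t, the
one-step-ahead conditional mean is
  E[X_{t+1} | X_t, ...] = c + sum_i phi_i X_{t+1-i}.
Substitute known values:
  E[X_{t+1} | ...] = (-0.803) * (-6)
                   = 4.8180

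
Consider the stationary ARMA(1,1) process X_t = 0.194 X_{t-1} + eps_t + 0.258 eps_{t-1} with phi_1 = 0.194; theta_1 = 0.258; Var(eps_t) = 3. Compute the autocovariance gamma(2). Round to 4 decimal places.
\gamma(2) = 0.2870

Multiply the model equation by X_{t-k} and take expectations. With theta_0 = psi_0 = 1 and psi_j the MA(infinity) weights, this gives
  gamma(k) - sum_i phi_i gamma(k-i) = c_k,
  c_k = sigma^2 * sum_{j=k..q} theta_j psi_{j-k}   (c_k = 0 for k > q),
using gamma(-m) = gamma(m).
psi-weights needed (psi_j = theta_j + sum_i phi_i psi_{j-i}):
  psi_1 = theta_1 + phi_1 = 0.258 + (0.194) = 0.452
Right-hand sides:
  c_0 = sigma^2 (1 + theta_1 psi_1) = 3 * (1 + (0.258)(0.452)) = 3 * 1.116616 = 3.349848
  c_1 = sigma^2 theta_1 = 3 * (0.258) = 0.774
  c_2 = 0
Equations for k = 0 and k = 1 (AR order 1):
  gamma(0) = phi_1 gamma(1) + c_0
  gamma(1) = phi_1 gamma(0) + c_1
Substituting the second into the first: gamma(0) (1 - phi_1^2) = c_0 + phi_1 c_1, so
  gamma(0) = (c_0 + phi_1 c_1) / (1 - phi_1^2) = (3.349848 + (0.194)(0.774)) / (1 - (0.194)^2) = 3.500004 / 0.962364 = 3.636882.
  gamma(1) = phi_1 gamma(0) + c_1 = (0.194)(3.636882) + (0.774) = 1.479555.
For k = 2 (> q): gamma(2) = phi_1 gamma(1) = (0.194)(1.479555) = 0.287034.
Therefore gamma(2) = 0.2870 (to 4 decimal places).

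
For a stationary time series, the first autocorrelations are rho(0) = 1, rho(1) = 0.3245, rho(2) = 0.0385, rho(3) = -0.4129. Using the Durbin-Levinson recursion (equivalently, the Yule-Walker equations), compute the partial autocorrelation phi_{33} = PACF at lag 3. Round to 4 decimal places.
\phi_{33} = -0.4519

The PACF at lag k is phi_{kk}, the last component of the solution
to the Yule-Walker system G_k phi = r_k where
  (G_k)_{ij} = rho(|i - j|), (r_k)_i = rho(i), i,j = 1..k.
Equivalently, Durbin-Levinson gives phi_{kk} iteratively:
  phi_{11} = rho(1)
  phi_{kk} = [rho(k) - sum_{j=1..k-1} phi_{k-1,j} rho(k-j)]
            / [1 - sum_{j=1..k-1} phi_{k-1,j} rho(j)],
  phi_{k,j} = phi_{k-1,j} - phi_{kk} phi_{k-1,k-j},  j = 1..k-1.
Step k = 1:
  phi_11 = rho(1) = 0.3245.
Step k = 2:
  phi_22 = [rho(2) - phi_11 rho(1)] / [1 - phi_11 rho(1)] = [0.0385 - (0.3245)(0.3245)] / [1 - (0.3245)(0.3245)]
         = -0.06680025 / 0.89469975 = -0.074662.
  Update: phi_21 = phi_11 - phi_22 phi_11 = 0.3245 - (-0.074662)(0.3245) = 0.348728.
Step k = 3:
  phi_33 = [rho(3) - phi_21 rho(2) - phi_22 rho(1)] / [1 - phi_21 rho(1) - phi_22 rho(2)]
    numerator   = -0.4129 - (0.348728)(0.0385) - (-0.074662)(0.3245) = -0.40209814
    denominator = 1 - (0.348728)(0.3245) - (-0.074662)(0.0385) = 0.8897123
  phi_33 = -0.40209814 / 0.8897123 = -0.4519.
Therefore phi_{33} = -0.4519.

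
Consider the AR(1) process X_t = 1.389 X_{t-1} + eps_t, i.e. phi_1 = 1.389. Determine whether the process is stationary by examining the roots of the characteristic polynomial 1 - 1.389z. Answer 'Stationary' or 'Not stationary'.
\text{Not stationary}

The AR(p) characteristic polynomial is P(z) = 1 - 1.389z.
Stationarity requires all roots to lie outside the unit circle, i.e. |z| > 1 for every root.
This is linear in z: 1 + (-1.389) z = 0  =>  z = -1/(-1.389) = 0.719942,  |z| = 0.719942.
Moduli of all roots: 0.7199.
All moduli strictly greater than 1? No.
Verdict: Not stationary.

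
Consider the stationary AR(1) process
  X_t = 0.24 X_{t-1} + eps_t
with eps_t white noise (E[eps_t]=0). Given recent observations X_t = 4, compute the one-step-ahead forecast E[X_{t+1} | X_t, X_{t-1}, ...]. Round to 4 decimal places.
E[X_{t+1} \mid \mathcal F_t] = 0.9600

For an AR(p) model X_t = c + sum_i phi_i X_{t-i} + eps_t, the
one-step-ahead conditional mean is
  E[X_{t+1} | X_t, ...] = c + sum_i phi_i X_{t+1-i}.
Substitute known values:
  E[X_{t+1} | ...] = (0.24) * (4)
                   = 0.9600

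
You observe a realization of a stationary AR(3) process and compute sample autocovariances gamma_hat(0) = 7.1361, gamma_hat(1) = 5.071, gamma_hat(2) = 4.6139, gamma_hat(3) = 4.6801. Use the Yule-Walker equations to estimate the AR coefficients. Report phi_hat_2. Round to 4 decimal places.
\hat\phi_{2} = 0.1470

The Yule-Walker equations for an AR(p) process read, in matrix form,
  Gamma_p phi = r_p,   with   (Gamma_p)_{ij} = gamma(|i - j|),
                       (r_p)_i = gamma(i),   i,j = 1..p.
Substitute the sample gammas (Toeplitz matrix and right-hand side of size 3):
  Gamma_p = [[7.1361, 5.071, 4.6139], [5.071, 7.1361, 5.071], [4.6139, 5.071, 7.1361]]
  r_p     = [5.071, 4.6139, 4.6801]
Written out (R1..R3):
  (R1) 7.1361 phi_1 + 5.071 phi_2 + 4.6139 phi_3 = 5.071
  (R2) 5.071 phi_1 + 7.1361 phi_2 + 5.071 phi_3 = 4.6139
  (R3) 4.6139 phi_1 + 5.071 phi_2 + 7.1361 phi_3 = 4.6801
Gaussian elimination:
  R2 <- R2 - (5.071/7.1361) R1 = R2 - (0.710612) R1:  3.532585 phi_2 + 1.792306 phi_3 = 1.010385
  R3 <- R3 - (4.6139/7.1361) R1 = R3 - (0.646558) R1:  1.792306 phi_2 + 4.152948 phi_3 = 1.401406
  R3 <- R3 - (1.792306/3.532585) R2 = R3 - (0.507364) R2:  3.243596 phi_3 = 0.888773
Back-substitution:
  phi_hat_3 = 0.888773 / 3.243596 = 0.274009
  phi_hat_2 = (1.010385 - (1.792306)(0.274009)) / 3.532585 = 0.146997
  phi_hat_1 = (5.071 - (5.071)(0.146997) - (4.6139)(0.274009)) / 7.1361 = 0.428992
So phi_hat = [0.4290, 0.1470, 0.2740].
Therefore phi_hat_2 = 0.1470.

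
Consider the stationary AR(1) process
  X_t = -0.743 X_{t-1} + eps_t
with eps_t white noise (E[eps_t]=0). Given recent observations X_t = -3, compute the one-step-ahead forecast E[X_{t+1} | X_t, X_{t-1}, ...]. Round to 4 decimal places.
E[X_{t+1} \mid \mathcal F_t] = 2.2290

For an AR(p) model X_t = c + sum_i phi_i X_{t-i} + eps_t, the
one-step-ahead conditional mean is
  E[X_{t+1} | X_t, ...] = c + sum_i phi_i X_{t+1-i}.
Substitute known values:
  E[X_{t+1} | ...] = (-0.743) * (-3)
                   = 2.2290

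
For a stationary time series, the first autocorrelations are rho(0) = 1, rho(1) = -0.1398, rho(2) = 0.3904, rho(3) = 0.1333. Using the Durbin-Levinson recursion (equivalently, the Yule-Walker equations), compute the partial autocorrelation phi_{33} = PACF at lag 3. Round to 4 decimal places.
\phi_{33} = 0.2620

The PACF at lag k is phi_{kk}, the last component of the solution
to the Yule-Walker system G_k phi = r_k where
  (G_k)_{ij} = rho(|i - j|), (r_k)_i = rho(i), i,j = 1..k.
Equivalently, Durbin-Levinson gives phi_{kk} iteratively:
  phi_{11} = rho(1)
  phi_{kk} = [rho(k) - sum_{j=1..k-1} phi_{k-1,j} rho(k-j)]
            / [1 - sum_{j=1..k-1} phi_{k-1,j} rho(j)],
  phi_{k,j} = phi_{k-1,j} - phi_{kk} phi_{k-1,k-j},  j = 1..k-1.
Step k = 1:
  phi_11 = rho(1) = -0.1398.
Step k = 2:
  phi_22 = [rho(2) - phi_11 rho(1)] / [1 - phi_11 rho(1)] = [0.3904 - (-0.1398)(-0.1398)] / [1 - (-0.1398)(-0.1398)]
         = 0.37085596 / 0.98045596 = 0.378248.
  Update: phi_21 = phi_11 - phi_22 phi_11 = -0.1398 - (0.378248)(-0.1398) = -0.086921.
Step k = 3:
  phi_33 = [rho(3) - phi_21 rho(2) - phi_22 rho(1)] / [1 - phi_21 rho(1) - phi_22 rho(2)]
    numerator   = 0.1333 - (-0.086921)(0.3904) - (0.378248)(-0.1398) = 0.22011304
    denominator = 1 - (-0.086921)(-0.1398) - (0.378248)(0.3904) = 0.84018026
  phi_33 = 0.22011304 / 0.84018026 = 0.262.
Therefore phi_{33} = 0.2620.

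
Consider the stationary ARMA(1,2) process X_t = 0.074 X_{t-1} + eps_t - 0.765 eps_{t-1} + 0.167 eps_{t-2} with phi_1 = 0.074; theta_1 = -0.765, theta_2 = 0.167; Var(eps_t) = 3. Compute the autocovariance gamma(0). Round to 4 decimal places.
\gamma(0) = 4.4729

Multiply the model equation by X_{t-k} and take expectations. With theta_0 = psi_0 = 1 and psi_j the MA(infinity) weights, this gives
  gamma(k) - sum_i phi_i gamma(k-i) = c_k,
  c_k = sigma^2 * sum_{j=k..q} theta_j psi_{j-k}   (c_k = 0 for k > q),
using gamma(-m) = gamma(m).
psi-weights needed (psi_j = theta_j + sum_i phi_i psi_{j-i}):
  psi_1 = theta_1 + phi_1 = -0.765 + (0.074) = -0.691
  psi_2 = theta_2 + phi_1 psi_1 = 0.167 + (0.074)(-0.691) = 0.115866
Right-hand sides:
  c_0 = sigma^2 (1 + theta_1 psi_1 + theta_2 psi_2) = 3 * (1 + (-0.765)(-0.691) + (0.167)(0.115866)) = 3 * 1.547965 = 4.643894
  c_1 = sigma^2 (theta_1 + theta_2 psi_1) = 3 * (-0.765 + (0.167)(-0.691)) = -2.641191
  c_2 = sigma^2 theta_2 = 3 * (0.167) = 0.501
Equations for k = 0 and k = 1 (AR order 1):
  gamma(0) = phi_1 gamma(1) + c_0
  gamma(1) = phi_1 gamma(0) + c_1
Substituting the second into the first: gamma(0) (1 - phi_1^2) = c_0 + phi_1 c_1, so
  gamma(0) = (c_0 + phi_1 c_1) / (1 - phi_1^2) = (4.643894 + (0.074)(-2.641191)) / (1 - (0.074)^2) = 4.448446 / 0.994524 = 4.47294.
Therefore gamma(0) = 4.4729 (to 4 decimal places).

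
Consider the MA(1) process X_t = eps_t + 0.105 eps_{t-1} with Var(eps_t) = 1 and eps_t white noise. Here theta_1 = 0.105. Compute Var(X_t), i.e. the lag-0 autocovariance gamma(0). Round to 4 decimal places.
\gamma(0) = 1.0110

For an MA(q) process X_t = eps_t + sum_i theta_i eps_{t-i} with
Var(eps_t) = sigma^2, the variance is
  gamma(0) = sigma^2 * (1 + sum_i theta_i^2).
  sum_i theta_i^2 = (0.105)^2 = 0.011025.
  gamma(0) = 1 * (1 + 0.011025) = 1 * 1.011025 = 1.011025, which rounds to 1.0110.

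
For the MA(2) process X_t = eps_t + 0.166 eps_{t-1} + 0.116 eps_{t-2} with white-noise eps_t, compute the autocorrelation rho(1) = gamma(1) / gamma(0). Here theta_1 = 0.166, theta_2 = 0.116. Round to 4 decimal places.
\rho(1) = 0.1780

For an MA(q) process with theta_0 = 1, the autocovariance is
  gamma(k) = sigma^2 * sum_{i=0..q-k} theta_i * theta_{i+k},
and rho(k) = gamma(k) / gamma(0). Sigma^2 cancels.
  numerator   = (1)*(0.166) + (0.166)*(0.116) = 0.185256.
  denominator = (1)^2 + (0.166)^2 + (0.116)^2 = 1.041012.
  rho(1) = 0.185256 / 1.041012 = 0.1780.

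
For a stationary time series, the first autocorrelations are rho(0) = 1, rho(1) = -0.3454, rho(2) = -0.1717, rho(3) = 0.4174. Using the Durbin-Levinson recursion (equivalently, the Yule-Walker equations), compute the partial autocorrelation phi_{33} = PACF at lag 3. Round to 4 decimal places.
\phi_{33} = 0.2860

The PACF at lag k is phi_{kk}, the last component of the solution
to the Yule-Walker system G_k phi = r_k where
  (G_k)_{ij} = rho(|i - j|), (r_k)_i = rho(i), i,j = 1..k.
Equivalently, Durbin-Levinson gives phi_{kk} iteratively:
  phi_{11} = rho(1)
  phi_{kk} = [rho(k) - sum_{j=1..k-1} phi_{k-1,j} rho(k-j)]
            / [1 - sum_{j=1..k-1} phi_{k-1,j} rho(j)],
  phi_{k,j} = phi_{k-1,j} - phi_{kk} phi_{k-1,k-j},  j = 1..k-1.
Step k = 1:
  phi_11 = rho(1) = -0.3454.
Step k = 2:
  phi_22 = [rho(2) - phi_11 rho(1)] / [1 - phi_11 rho(1)] = [-0.1717 - (-0.3454)(-0.3454)] / [1 - (-0.3454)(-0.3454)]
         = -0.29100116 / 0.88069884 = -0.330421.
  Update: phi_21 = phi_11 - phi_22 phi_11 = -0.3454 - (-0.330421)(-0.3454) = -0.459527.
Step k = 3:
  phi_33 = [rho(3) - phi_21 rho(2) - phi_22 rho(1)] / [1 - phi_21 rho(1) - phi_22 rho(2)]
    numerator   = 0.4174 - (-0.459527)(-0.1717) - (-0.330421)(-0.3454) = 0.22437184
    denominator = 1 - (-0.459527)(-0.3454) - (-0.330421)(-0.1717) = 0.78454602
  phi_33 = 0.22437184 / 0.78454602 = 0.286.
Therefore phi_{33} = 0.2860.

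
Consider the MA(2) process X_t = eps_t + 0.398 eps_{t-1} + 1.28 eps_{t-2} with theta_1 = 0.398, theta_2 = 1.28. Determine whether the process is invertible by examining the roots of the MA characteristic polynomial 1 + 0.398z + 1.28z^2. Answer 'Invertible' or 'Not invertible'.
\text{Not invertible}

The MA(q) characteristic polynomial is P(z) = 1 + 0.398z + 1.28z^2.
Invertibility requires all roots to lie outside the unit circle, i.e. |z| > 1 for every root.
Set 1 + (0.398) z + (1.28) z^2 = 0, i.e. a z^2 + b z + c = 0 with a = 1.28, b = 0.398, c = 1.
Discriminant D = b^2 - 4ac = (0.398)^2 - 4*(1.28)*1 = 0.158404 - (5.12) = -4.961596.
D < 0, so the roots are the complex-conjugate pair z = (-b +/- i sqrt(-D)) / (2a) = -0.1555 +/- 0.8701i.
For a conjugate pair |z|^2 = z * conj(z) = (product of roots) = c/a = 1/(1.28) = 0.78125, so |z| = sqrt(0.78125) = 0.8839 for both roots.
Moduli of all roots: 0.8839, 0.8839.
All moduli strictly greater than 1? No.
Verdict: Not invertible.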